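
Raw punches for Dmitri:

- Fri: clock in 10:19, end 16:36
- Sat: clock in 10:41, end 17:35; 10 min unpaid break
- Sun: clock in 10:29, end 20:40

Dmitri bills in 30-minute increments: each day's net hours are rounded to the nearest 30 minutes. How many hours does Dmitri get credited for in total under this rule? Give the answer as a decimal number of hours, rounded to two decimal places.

23.00 hours

Fri: 10:19–16:36 = 6 h 17 min → rounds to 6 h 30 min
Sat: 10:41–17:35 = 6 h 54 min − 10 min = 6 h 44 min → rounds to 6 h 30 min
Sun: 10:29–20:40 = 10 h 11 min → rounds to 10 h 0 min
Total credited: 23 h 0 min.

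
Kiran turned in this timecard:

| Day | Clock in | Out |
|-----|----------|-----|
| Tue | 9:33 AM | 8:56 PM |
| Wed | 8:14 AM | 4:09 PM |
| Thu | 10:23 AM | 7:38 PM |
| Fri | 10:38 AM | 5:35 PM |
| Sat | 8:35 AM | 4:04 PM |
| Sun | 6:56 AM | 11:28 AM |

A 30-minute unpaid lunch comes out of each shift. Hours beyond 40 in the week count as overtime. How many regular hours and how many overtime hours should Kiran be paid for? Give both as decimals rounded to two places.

Regular 40.00 hours, overtime 4.52 hours

Tue: 9:33 AM–8:56 PM = 11 h 23 min; less 30 min break → 10 h 53 min
Wed: 8:14 AM–4:09 PM = 7 h 55 min; less 30 min break → 7 h 25 min
Thu: 10:23 AM–7:38 PM = 9 h 15 min; less 30 min break → 8 h 45 min
Fri: 10:38 AM–5:35 PM = 6 h 57 min; less 30 min break → 6 h 27 min
Sat: 8:35 AM–4:04 PM = 7 h 29 min; less 30 min break → 6 h 59 min
Sun: 6:56 AM–11:28 AM = 4 h 32 min; less 30 min break → 4 h 2 min
Total worked: 44 h 31 min = 44.52 h.
Threshold 40 h → overtime 4 h 31 min, regular 40 h 0 min.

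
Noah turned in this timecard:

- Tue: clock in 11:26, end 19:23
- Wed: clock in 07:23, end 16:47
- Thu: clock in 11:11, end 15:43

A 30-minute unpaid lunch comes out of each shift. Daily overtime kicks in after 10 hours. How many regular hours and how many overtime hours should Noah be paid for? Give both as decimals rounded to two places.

Regular 20.38 hours, overtime 0.00 hours

Tue: 11:26–19:23 = 7 h 57 min; less 30 min break → 7 h 27 min
Wed: 07:23–16:47 = 9 h 24 min; less 30 min break → 8 h 54 min
Thu: 11:11–15:43 = 4 h 32 min; less 30 min break → 4 h 2 min
Tue reg 7 h 27 min / OT 0 h 0 min; Wed reg 8 h 54 min / OT 0 h 0 min; Thu reg 4 h 2 min / OT 0 h 0 min.
Totals: regular 20 h 23 min, overtime 0 h 0 min.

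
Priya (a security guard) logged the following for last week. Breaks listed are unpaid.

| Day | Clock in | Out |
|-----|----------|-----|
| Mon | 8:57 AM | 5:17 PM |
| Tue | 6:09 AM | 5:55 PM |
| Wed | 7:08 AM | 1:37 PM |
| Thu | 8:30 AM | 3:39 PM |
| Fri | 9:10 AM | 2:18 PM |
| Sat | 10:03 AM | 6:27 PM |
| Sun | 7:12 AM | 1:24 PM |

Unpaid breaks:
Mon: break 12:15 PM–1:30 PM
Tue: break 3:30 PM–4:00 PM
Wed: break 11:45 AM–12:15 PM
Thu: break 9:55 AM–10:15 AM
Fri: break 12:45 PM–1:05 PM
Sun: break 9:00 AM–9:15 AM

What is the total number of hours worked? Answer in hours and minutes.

Mon: 8:57 AM–5:17 PM = 8 h 20 min; less 75 min break → 7 h 5 min
Tue: 6:09 AM–5:55 PM = 11 h 46 min; less 30 min break → 11 h 16 min
Wed: 7:08 AM–1:37 PM = 6 h 29 min; less 30 min break → 5 h 59 min
Thu: 8:30 AM–3:39 PM = 7 h 9 min; less 20 min break → 6 h 49 min
Fri: 9:10 AM–2:18 PM = 5 h 8 min; less 20 min break → 4 h 48 min
Sat: 10:03 AM–6:27 PM = 8 h 24 min
Sun: 7:12 AM–1:24 PM = 6 h 12 min; less 15 min break → 5 h 57 min
Total: 7 h 5 min + 11 h 16 min + 5 h 59 min + 6 h 49 min + 4 h 48 min + 8 h 24 min + 5 h 57 min = 50 h 18 min.

50 h 18 min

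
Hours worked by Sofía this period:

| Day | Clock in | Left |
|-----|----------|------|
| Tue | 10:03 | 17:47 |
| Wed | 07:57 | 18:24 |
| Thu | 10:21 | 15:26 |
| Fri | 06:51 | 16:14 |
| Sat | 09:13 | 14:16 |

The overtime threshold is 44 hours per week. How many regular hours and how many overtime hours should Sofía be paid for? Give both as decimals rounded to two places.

Regular 37.70 hours, overtime 0.00 hours

Tue: 10:03–17:47 = 7 h 44 min
Wed: 07:57–18:24 = 10 h 27 min
Thu: 10:21–15:26 = 5 h 5 min
Fri: 06:51–16:14 = 9 h 23 min
Sat: 09:13–14:16 = 5 h 3 min
Total worked: 37 h 42 min = 37.70 h.
Threshold 44 h → overtime 0 h 0 min, regular 37 h 42 min.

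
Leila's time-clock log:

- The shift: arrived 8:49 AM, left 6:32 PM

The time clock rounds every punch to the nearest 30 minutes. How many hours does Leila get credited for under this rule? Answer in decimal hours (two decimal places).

The shift: in 8:49 AM→9:00 AM, out 6:32 PM→6:30 PM; 9 h 30 min

9.50 hours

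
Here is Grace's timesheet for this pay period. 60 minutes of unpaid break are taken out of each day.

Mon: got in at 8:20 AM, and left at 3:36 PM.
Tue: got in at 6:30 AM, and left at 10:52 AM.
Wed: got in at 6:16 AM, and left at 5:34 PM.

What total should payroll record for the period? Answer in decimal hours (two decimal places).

Mon: 8:20 AM–3:36 PM = 7 h 16 min; less 60 min break → 6 h 16 min
Tue: 6:30 AM–10:52 AM = 4 h 22 min; less 60 min break → 3 h 22 min
Wed: 6:16 AM–5:34 PM = 11 h 18 min; less 60 min break → 10 h 18 min
Total: 6 h 16 min + 3 h 22 min + 10 h 18 min = 19 h 56 min.

19.93 hours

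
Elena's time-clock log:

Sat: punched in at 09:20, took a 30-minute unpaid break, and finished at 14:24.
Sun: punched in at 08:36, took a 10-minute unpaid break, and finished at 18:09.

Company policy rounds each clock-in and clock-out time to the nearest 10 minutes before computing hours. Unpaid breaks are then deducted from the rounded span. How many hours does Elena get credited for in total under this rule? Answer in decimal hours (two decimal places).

Sat: in 09:20→09:20, out 14:24→14:20; 5 h 0 min − 30 min = 4 h 30 min
Sun: in 08:36→08:40, out 18:09→18:10; 9 h 30 min − 10 min = 9 h 20 min
Total credited: 13 h 50 min.

13.83 hours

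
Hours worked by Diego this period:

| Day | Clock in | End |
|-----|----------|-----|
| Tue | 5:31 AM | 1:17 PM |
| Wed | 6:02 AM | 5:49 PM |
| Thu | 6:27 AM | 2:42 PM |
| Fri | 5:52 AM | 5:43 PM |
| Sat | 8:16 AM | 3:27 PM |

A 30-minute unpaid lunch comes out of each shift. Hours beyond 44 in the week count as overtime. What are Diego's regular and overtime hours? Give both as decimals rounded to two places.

Tue: 5:31 AM–1:17 PM = 7 h 46 min; less 30 min break → 7 h 16 min
Wed: 6:02 AM–5:49 PM = 11 h 47 min; less 30 min break → 11 h 17 min
Thu: 6:27 AM–2:42 PM = 8 h 15 min; less 30 min break → 7 h 45 min
Fri: 5:52 AM–5:43 PM = 11 h 51 min; less 30 min break → 11 h 21 min
Sat: 8:16 AM–3:27 PM = 7 h 11 min; less 30 min break → 6 h 41 min
Total worked: 44 h 20 min = 44.33 h.
Threshold 44 h → overtime 0 h 20 min, regular 44 h 0 min.

Regular 44.00 hours, overtime 0.33 hours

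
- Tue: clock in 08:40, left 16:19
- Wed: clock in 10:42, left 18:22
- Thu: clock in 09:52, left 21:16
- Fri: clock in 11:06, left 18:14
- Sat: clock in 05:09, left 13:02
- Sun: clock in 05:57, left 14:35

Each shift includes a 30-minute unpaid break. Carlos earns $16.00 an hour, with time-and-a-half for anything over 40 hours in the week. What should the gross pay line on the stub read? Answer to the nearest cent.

$816.80

Tue: 08:40–16:19 = 7 h 39 min; less 30 min break → 7 h 9 min
Wed: 10:42–18:22 = 7 h 40 min; less 30 min break → 7 h 10 min
Thu: 09:52–21:16 = 11 h 24 min; less 30 min break → 10 h 54 min
Fri: 11:06–18:14 = 7 h 8 min; less 30 min break → 6 h 38 min
Sat: 05:09–13:02 = 7 h 53 min; less 30 min break → 7 h 23 min
Sun: 05:57–14:35 = 8 h 38 min; less 30 min break → 8 h 8 min
Total worked: 47 h 22 min = 2842 min.
Regular 40 h 0 min = 2400 min at $16.00/h; overtime 7 h 22 min = 442 min at $24.00/h.
Pay = (2400 × $16.00 + 442 × $24.00) ÷ 60 = $816.80.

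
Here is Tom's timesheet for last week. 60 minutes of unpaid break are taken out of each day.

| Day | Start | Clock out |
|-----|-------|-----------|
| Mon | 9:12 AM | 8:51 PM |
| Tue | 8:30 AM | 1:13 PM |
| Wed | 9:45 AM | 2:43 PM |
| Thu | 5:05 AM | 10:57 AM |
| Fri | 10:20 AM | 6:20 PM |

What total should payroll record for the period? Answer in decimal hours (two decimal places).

30.20 hours

Mon: 9:12 AM–8:51 PM = 11 h 39 min; less 60 min break → 10 h 39 min
Tue: 8:30 AM–1:13 PM = 4 h 43 min; less 60 min break → 3 h 43 min
Wed: 9:45 AM–2:43 PM = 4 h 58 min; less 60 min break → 3 h 58 min
Thu: 5:05 AM–10:57 AM = 5 h 52 min; less 60 min break → 4 h 52 min
Fri: 10:20 AM–6:20 PM = 8 h 0 min; less 60 min break → 7 h 0 min
Total: 10 h 39 min + 3 h 43 min + 3 h 58 min + 4 h 52 min + 7 h 0 min = 30 h 12 min.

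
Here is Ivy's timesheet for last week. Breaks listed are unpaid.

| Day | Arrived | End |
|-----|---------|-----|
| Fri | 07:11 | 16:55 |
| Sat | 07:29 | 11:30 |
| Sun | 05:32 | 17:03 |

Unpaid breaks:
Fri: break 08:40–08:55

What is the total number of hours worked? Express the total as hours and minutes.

Fri: 07:11–16:55 = 9 h 44 min; less 15 min break → 9 h 29 min
Sat: 07:29–11:30 = 4 h 1 min
Sun: 05:32–17:03 = 11 h 31 min
Total: 9 h 29 min + 4 h 1 min + 11 h 31 min = 25 h 1 min.

25 h 1 min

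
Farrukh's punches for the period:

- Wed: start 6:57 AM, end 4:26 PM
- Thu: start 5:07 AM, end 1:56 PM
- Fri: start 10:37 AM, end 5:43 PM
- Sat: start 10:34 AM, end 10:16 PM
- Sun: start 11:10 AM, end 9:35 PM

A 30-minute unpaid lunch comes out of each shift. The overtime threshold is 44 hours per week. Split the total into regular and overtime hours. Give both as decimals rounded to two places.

Wed: 6:57 AM–4:26 PM = 9 h 29 min; less 30 min break → 8 h 59 min
Thu: 5:07 AM–1:56 PM = 8 h 49 min; less 30 min break → 8 h 19 min
Fri: 10:37 AM–5:43 PM = 7 h 6 min; less 30 min break → 6 h 36 min
Sat: 10:34 AM–10:16 PM = 11 h 42 min; less 30 min break → 11 h 12 min
Sun: 11:10 AM–9:35 PM = 10 h 25 min; less 30 min break → 9 h 55 min
Total worked: 45 h 1 min = 45.02 h.
Threshold 44 h → overtime 1 h 1 min, regular 44 h 0 min.

Regular 44.00 hours, overtime 1.02 hours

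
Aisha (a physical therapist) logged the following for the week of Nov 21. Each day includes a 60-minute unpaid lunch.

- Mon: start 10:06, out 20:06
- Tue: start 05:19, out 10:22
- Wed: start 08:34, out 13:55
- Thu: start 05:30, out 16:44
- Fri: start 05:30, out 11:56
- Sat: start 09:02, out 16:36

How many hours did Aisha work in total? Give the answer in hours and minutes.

Mon: 10:06–20:06 = 10 h 0 min; less 60 min break → 9 h 0 min
Tue: 05:19–10:22 = 5 h 3 min; less 60 min break → 4 h 3 min
Wed: 08:34–13:55 = 5 h 21 min; less 60 min break → 4 h 21 min
Thu: 05:30–16:44 = 11 h 14 min; less 60 min break → 10 h 14 min
Fri: 05:30–11:56 = 6 h 26 min; less 60 min break → 5 h 26 min
Sat: 09:02–16:36 = 7 h 34 min; less 60 min break → 6 h 34 min
Total: 9 h 0 min + 4 h 3 min + 4 h 21 min + 10 h 14 min + 5 h 26 min + 6 h 34 min = 39 h 38 min.

39 h 38 min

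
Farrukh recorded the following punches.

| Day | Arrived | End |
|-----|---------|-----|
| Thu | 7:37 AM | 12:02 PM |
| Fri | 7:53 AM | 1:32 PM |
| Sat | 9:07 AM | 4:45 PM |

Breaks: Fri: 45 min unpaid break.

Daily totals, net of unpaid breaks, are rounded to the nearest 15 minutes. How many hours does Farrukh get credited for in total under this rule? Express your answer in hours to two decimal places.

17.25 hours

Thu: 7:37 AM–12:02 PM = 4 h 25 min → rounds to 4 h 30 min
Fri: 7:53 AM–1:32 PM = 5 h 39 min − 45 min = 4 h 54 min → rounds to 5 h 0 min
Sat: 9:07 AM–4:45 PM = 7 h 38 min → rounds to 7 h 45 min
Total credited: 17 h 15 min.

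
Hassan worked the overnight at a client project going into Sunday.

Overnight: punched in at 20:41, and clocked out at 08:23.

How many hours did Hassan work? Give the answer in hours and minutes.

11 h 42 min

Overnight: 20:41 → midnight = 3 h 19 min; midnight → 08:23 = 8 h 23 min; span 11 h 42 min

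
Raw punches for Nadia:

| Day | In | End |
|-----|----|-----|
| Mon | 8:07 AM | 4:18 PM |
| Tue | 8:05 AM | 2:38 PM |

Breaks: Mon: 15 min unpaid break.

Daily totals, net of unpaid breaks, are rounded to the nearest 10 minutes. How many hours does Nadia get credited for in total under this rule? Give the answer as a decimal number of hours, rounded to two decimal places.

14.50 hours

Mon: 8:07 AM–4:18 PM = 8 h 11 min − 15 min = 7 h 56 min → rounds to 8 h 0 min
Tue: 8:05 AM–2:38 PM = 6 h 33 min → rounds to 6 h 30 min
Total credited: 14 h 30 min.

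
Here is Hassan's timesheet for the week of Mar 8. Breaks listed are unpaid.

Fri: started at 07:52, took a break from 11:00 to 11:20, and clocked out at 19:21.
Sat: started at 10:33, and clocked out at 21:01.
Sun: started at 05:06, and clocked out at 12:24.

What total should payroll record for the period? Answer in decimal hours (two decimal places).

28.92 hours

Fri: 07:52–19:21 = 11 h 29 min; less 20 min break → 11 h 9 min
Sat: 10:33–21:01 = 10 h 28 min
Sun: 05:06–12:24 = 7 h 18 min
Total: 11 h 9 min + 10 h 28 min + 7 h 18 min = 28 h 55 min.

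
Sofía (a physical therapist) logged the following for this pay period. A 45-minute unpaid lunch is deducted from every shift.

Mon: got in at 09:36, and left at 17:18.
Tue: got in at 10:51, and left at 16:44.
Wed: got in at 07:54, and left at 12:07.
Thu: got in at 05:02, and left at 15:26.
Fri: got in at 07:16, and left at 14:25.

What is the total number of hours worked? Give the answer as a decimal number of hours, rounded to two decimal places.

Mon: 09:36–17:18 = 7 h 42 min; less 45 min break → 6 h 57 min
Tue: 10:51–16:44 = 5 h 53 min; less 45 min break → 5 h 8 min
Wed: 07:54–12:07 = 4 h 13 min; less 45 min break → 3 h 28 min
Thu: 05:02–15:26 = 10 h 24 min; less 45 min break → 9 h 39 min
Fri: 07:16–14:25 = 7 h 9 min; less 45 min break → 6 h 24 min
Total: 6 h 57 min + 5 h 8 min + 3 h 28 min + 9 h 39 min + 6 h 24 min = 31 h 36 min.

31.60 hours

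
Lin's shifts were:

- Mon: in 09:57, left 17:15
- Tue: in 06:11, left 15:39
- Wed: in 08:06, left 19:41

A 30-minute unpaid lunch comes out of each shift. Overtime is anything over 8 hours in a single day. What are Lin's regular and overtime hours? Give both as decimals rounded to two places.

Regular 22.80 hours, overtime 4.05 hours

Mon: 09:57–17:15 = 7 h 18 min; less 30 min break → 6 h 48 min
Tue: 06:11–15:39 = 9 h 28 min; less 30 min break → 8 h 58 min
Wed: 08:06–19:41 = 11 h 35 min; less 30 min break → 11 h 5 min
Mon reg 6 h 48 min / OT 0 h 0 min; Tue reg 8 h 0 min / OT 0 h 58 min; Wed reg 8 h 0 min / OT 3 h 5 min.
Totals: regular 22 h 48 min, overtime 4 h 3 min.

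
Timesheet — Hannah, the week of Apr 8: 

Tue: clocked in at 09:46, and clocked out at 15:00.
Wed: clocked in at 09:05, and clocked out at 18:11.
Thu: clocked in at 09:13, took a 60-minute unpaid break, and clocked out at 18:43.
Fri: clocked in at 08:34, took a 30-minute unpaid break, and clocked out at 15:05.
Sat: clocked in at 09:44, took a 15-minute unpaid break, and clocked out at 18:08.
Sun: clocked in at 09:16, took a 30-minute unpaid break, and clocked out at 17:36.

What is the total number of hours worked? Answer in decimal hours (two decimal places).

Tue: 09:46–15:00 = 5 h 14 min
Wed: 09:05–18:11 = 9 h 6 min
Thu: 09:13–18:43 = 9 h 30 min; less 60 min break → 8 h 30 min
Fri: 08:34–15:05 = 6 h 31 min; less 30 min break → 6 h 1 min
Sat: 09:44–18:08 = 8 h 24 min; less 15 min break → 8 h 9 min
Sun: 09:16–17:36 = 8 h 20 min; less 30 min break → 7 h 50 min
Total: 5 h 14 min + 9 h 6 min + 8 h 30 min + 6 h 1 min + 8 h 9 min + 7 h 50 min = 44 h 50 min.

44.83 hours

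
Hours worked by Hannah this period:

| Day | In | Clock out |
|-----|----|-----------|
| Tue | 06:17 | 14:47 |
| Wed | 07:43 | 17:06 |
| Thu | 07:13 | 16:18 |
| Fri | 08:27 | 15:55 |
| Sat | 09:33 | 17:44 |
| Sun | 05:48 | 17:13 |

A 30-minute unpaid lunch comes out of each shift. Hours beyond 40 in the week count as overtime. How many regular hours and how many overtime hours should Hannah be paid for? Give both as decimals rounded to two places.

Regular 40.00 hours, overtime 11.03 hours

Tue: 06:17–14:47 = 8 h 30 min; less 30 min break → 8 h 0 min
Wed: 07:43–17:06 = 9 h 23 min; less 30 min break → 8 h 53 min
Thu: 07:13–16:18 = 9 h 5 min; less 30 min break → 8 h 35 min
Fri: 08:27–15:55 = 7 h 28 min; less 30 min break → 6 h 58 min
Sat: 09:33–17:44 = 8 h 11 min; less 30 min break → 7 h 41 min
Sun: 05:48–17:13 = 11 h 25 min; less 30 min break → 10 h 55 min
Total worked: 51 h 2 min = 51.03 h.
Threshold 40 h → overtime 11 h 2 min, regular 40 h 0 min.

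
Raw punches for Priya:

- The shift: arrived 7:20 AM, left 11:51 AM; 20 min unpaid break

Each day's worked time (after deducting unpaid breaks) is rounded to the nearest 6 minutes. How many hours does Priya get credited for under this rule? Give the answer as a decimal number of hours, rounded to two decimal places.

The shift: 7:20 AM–11:51 AM = 4 h 31 min − 20 min = 4 h 11 min → rounds to 4 h 12 min

4.20 hours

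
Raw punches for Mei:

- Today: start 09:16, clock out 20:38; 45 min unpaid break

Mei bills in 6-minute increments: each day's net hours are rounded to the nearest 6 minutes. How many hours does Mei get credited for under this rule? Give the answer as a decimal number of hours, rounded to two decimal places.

Today: 09:16–20:38 = 11 h 22 min − 45 min = 10 h 37 min → rounds to 10 h 36 min

10.60 hours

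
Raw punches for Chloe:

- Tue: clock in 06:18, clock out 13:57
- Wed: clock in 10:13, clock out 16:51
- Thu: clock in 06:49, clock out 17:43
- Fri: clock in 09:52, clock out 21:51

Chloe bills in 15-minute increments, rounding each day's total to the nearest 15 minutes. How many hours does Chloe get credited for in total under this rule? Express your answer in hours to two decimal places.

37.50 hours

Tue: 06:18–13:57 = 7 h 39 min → rounds to 7 h 45 min
Wed: 10:13–16:51 = 6 h 38 min → rounds to 6 h 45 min
Thu: 06:49–17:43 = 10 h 54 min → rounds to 11 h 0 min
Fri: 09:52–21:51 = 11 h 59 min → rounds to 12 h 0 min
Total credited: 37 h 30 min.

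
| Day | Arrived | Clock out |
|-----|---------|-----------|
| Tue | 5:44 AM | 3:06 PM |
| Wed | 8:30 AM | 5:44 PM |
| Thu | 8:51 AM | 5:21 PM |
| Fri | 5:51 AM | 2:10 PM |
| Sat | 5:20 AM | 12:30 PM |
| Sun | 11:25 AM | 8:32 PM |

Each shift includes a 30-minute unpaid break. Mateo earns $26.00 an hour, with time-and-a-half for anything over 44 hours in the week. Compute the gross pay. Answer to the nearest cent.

$1327.30

Tue: 5:44 AM–3:06 PM = 9 h 22 min; less 30 min break → 8 h 52 min
Wed: 8:30 AM–5:44 PM = 9 h 14 min; less 30 min break → 8 h 44 min
Thu: 8:51 AM–5:21 PM = 8 h 30 min; less 30 min break → 8 h 0 min
Fri: 5:51 AM–2:10 PM = 8 h 19 min; less 30 min break → 7 h 49 min
Sat: 5:20 AM–12:30 PM = 7 h 10 min; less 30 min break → 6 h 40 min
Sun: 11:25 AM–8:32 PM = 9 h 7 min; less 30 min break → 8 h 37 min
Total worked: 48 h 42 min = 2922 min.
Regular 44 h 0 min = 2640 min at $26.00/h; overtime 4 h 42 min = 282 min at $39.00/h.
Pay = (2640 × $26.00 + 282 × $39.00) ÷ 60 = $1327.30.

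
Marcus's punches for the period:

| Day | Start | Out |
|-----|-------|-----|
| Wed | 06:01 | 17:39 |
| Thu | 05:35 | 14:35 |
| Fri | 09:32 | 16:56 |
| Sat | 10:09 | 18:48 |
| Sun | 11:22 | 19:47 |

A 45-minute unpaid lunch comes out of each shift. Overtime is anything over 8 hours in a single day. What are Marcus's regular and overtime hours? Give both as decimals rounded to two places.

Regular 38.22 hours, overtime 3.13 hours

Wed: 06:01–17:39 = 11 h 38 min; less 45 min break → 10 h 53 min
Thu: 05:35–14:35 = 9 h 0 min; less 45 min break → 8 h 15 min
Fri: 09:32–16:56 = 7 h 24 min; less 45 min break → 6 h 39 min
Sat: 10:09–18:48 = 8 h 39 min; less 45 min break → 7 h 54 min
Sun: 11:22–19:47 = 8 h 25 min; less 45 min break → 7 h 40 min
Wed reg 8 h 0 min / OT 2 h 53 min; Thu reg 8 h 0 min / OT 0 h 15 min; Fri reg 6 h 39 min / OT 0 h 0 min; Sat reg 7 h 54 min / OT 0 h 0 min; Sun reg 7 h 40 min / OT 0 h 0 min.
Totals: regular 38 h 13 min, overtime 3 h 8 min.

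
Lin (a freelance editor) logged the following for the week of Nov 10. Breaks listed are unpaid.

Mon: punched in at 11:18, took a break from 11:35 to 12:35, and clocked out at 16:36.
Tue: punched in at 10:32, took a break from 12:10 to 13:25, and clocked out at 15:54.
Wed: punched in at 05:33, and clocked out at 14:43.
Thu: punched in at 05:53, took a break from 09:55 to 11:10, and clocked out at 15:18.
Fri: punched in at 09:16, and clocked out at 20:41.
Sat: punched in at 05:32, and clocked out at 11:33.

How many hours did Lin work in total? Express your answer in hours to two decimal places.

43.18 hours

Mon: 11:18–16:36 = 5 h 18 min; less 60 min break → 4 h 18 min
Tue: 10:32–15:54 = 5 h 22 min; less 75 min break → 4 h 7 min
Wed: 05:33–14:43 = 9 h 10 min
Thu: 05:53–15:18 = 9 h 25 min; less 75 min break → 8 h 10 min
Fri: 09:16–20:41 = 11 h 25 min
Sat: 05:32–11:33 = 6 h 1 min
Total: 4 h 18 min + 4 h 7 min + 9 h 10 min + 8 h 10 min + 11 h 25 min + 6 h 1 min = 43 h 11 min.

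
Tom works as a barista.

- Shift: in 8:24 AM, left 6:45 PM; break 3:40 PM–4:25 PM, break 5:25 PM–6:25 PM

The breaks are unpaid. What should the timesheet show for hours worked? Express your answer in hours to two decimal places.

Shift: 8:24 AM–6:45 PM = 10 h 21 min; less 105 min break → 8 h 36 min

8.60 hours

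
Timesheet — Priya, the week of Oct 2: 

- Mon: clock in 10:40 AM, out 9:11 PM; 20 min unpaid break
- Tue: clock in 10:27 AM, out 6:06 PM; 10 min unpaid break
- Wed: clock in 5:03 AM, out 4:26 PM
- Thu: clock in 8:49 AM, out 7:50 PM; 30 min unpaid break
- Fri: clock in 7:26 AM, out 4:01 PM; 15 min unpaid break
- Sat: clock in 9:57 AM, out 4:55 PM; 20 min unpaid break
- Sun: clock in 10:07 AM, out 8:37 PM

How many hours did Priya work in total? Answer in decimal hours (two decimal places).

Mon: 10:40 AM–9:11 PM = 10 h 31 min; less 20 min break → 10 h 11 min
Tue: 10:27 AM–6:06 PM = 7 h 39 min; less 10 min break → 7 h 29 min
Wed: 5:03 AM–4:26 PM = 11 h 23 min
Thu: 8:49 AM–7:50 PM = 11 h 1 min; less 30 min break → 10 h 31 min
Fri: 7:26 AM–4:01 PM = 8 h 35 min; less 15 min break → 8 h 20 min
Sat: 9:57 AM–4:55 PM = 6 h 58 min; less 20 min break → 6 h 38 min
Sun: 10:07 AM–8:37 PM = 10 h 30 min
Total: 10 h 11 min + 7 h 29 min + 11 h 23 min + 10 h 31 min + 8 h 20 min + 6 h 38 min + 10 h 30 min = 65 h 2 min.

65.03 hours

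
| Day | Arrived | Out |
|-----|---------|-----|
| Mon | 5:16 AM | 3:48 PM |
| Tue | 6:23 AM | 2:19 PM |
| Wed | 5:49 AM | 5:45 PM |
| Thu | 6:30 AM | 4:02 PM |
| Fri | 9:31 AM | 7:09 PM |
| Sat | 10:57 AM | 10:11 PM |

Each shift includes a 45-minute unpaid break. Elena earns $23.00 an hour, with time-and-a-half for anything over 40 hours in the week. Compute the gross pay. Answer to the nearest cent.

Mon: 5:16 AM–3:48 PM = 10 h 32 min; less 45 min break → 9 h 47 min
Tue: 6:23 AM–2:19 PM = 7 h 56 min; less 45 min break → 7 h 11 min
Wed: 5:49 AM–5:45 PM = 11 h 56 min; less 45 min break → 11 h 11 min
Thu: 6:30 AM–4:02 PM = 9 h 32 min; less 45 min break → 8 h 47 min
Fri: 9:31 AM–7:09 PM = 9 h 38 min; less 45 min break → 8 h 53 min
Sat: 10:57 AM–10:11 PM = 11 h 14 min; less 45 min break → 10 h 29 min
Total worked: 56 h 18 min = 3378 min.
Regular 40 h 0 min = 2400 min at $23.00/h; overtime 16 h 18 min = 978 min at $34.50/h.
Pay = (2400 × $23.00 + 978 × $34.50) ÷ 60 = $1482.35.

$1482.35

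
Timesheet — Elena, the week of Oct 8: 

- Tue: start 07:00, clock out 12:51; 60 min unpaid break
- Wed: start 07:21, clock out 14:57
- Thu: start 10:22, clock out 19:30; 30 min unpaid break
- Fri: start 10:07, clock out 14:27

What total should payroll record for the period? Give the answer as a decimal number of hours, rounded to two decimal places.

25.42 hours

Tue: 07:00–12:51 = 5 h 51 min; less 60 min break → 4 h 51 min
Wed: 07:21–14:57 = 7 h 36 min
Thu: 10:22–19:30 = 9 h 8 min; less 30 min break → 8 h 38 min
Fri: 10:07–14:27 = 4 h 20 min
Total: 4 h 51 min + 7 h 36 min + 8 h 38 min + 4 h 20 min = 25 h 25 min.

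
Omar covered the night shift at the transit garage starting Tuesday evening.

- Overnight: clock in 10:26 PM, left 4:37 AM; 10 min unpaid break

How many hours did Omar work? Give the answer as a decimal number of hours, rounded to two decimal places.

Overnight: 10:26 PM → midnight = 1 h 34 min; midnight → 4:37 AM = 4 h 37 min; span 6 h 11 min; less 10 min break → 6 h 1 min

6.02 hours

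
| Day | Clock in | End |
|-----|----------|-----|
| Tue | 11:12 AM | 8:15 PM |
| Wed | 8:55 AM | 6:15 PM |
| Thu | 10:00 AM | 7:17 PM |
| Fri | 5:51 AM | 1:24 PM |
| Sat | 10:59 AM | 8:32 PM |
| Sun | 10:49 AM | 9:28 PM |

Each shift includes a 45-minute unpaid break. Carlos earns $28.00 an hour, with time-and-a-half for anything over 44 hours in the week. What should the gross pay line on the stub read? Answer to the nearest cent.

Tue: 11:12 AM–8:15 PM = 9 h 3 min; less 45 min break → 8 h 18 min
Wed: 8:55 AM–6:15 PM = 9 h 20 min; less 45 min break → 8 h 35 min
Thu: 10:00 AM–7:17 PM = 9 h 17 min; less 45 min break → 8 h 32 min
Fri: 5:51 AM–1:24 PM = 7 h 33 min; less 45 min break → 6 h 48 min
Sat: 10:59 AM–8:32 PM = 9 h 33 min; less 45 min break → 8 h 48 min
Sun: 10:49 AM–9:28 PM = 10 h 39 min; less 45 min break → 9 h 54 min
Total worked: 50 h 55 min = 3055 min.
Regular 44 h 0 min = 2640 min at $28.00/h; overtime 6 h 55 min = 415 min at $42.00/h.
Pay = (2640 × $28.00 + 415 × $42.00) ÷ 60 = $1522.50.

$1522.50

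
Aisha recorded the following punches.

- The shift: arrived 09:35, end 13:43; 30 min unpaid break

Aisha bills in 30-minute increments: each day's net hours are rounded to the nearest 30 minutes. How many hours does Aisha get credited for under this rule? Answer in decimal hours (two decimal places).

3.50 hours

The shift: 09:35–13:43 = 4 h 8 min − 30 min = 3 h 38 min → rounds to 3 h 30 min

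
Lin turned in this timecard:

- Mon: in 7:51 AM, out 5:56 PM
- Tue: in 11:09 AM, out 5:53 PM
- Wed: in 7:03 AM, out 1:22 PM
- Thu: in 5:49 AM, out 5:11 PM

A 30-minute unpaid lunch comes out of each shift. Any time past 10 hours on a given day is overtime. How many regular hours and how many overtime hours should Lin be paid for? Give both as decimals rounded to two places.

Regular 31.63 hours, overtime 0.87 hours

Mon: 7:51 AM–5:56 PM = 10 h 5 min; less 30 min break → 9 h 35 min
Tue: 11:09 AM–5:53 PM = 6 h 44 min; less 30 min break → 6 h 14 min
Wed: 7:03 AM–1:22 PM = 6 h 19 min; less 30 min break → 5 h 49 min
Thu: 5:49 AM–5:11 PM = 11 h 22 min; less 30 min break → 10 h 52 min
Mon reg 9 h 35 min / OT 0 h 0 min; Tue reg 6 h 14 min / OT 0 h 0 min; Wed reg 5 h 49 min / OT 0 h 0 min; Thu reg 10 h 0 min / OT 0 h 52 min.
Totals: regular 31 h 38 min, overtime 0 h 52 min.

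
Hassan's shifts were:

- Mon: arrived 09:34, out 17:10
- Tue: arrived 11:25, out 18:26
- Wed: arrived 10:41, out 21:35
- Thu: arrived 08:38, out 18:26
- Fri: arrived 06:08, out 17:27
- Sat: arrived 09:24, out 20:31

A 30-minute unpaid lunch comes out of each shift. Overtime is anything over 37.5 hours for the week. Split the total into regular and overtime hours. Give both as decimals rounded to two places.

Mon: 09:34–17:10 = 7 h 36 min; less 30 min break → 7 h 6 min
Tue: 11:25–18:26 = 7 h 1 min; less 30 min break → 6 h 31 min
Wed: 10:41–21:35 = 10 h 54 min; less 30 min break → 10 h 24 min
Thu: 08:38–18:26 = 9 h 48 min; less 30 min break → 9 h 18 min
Fri: 06:08–17:27 = 11 h 19 min; less 30 min break → 10 h 49 min
Sat: 09:24–20:31 = 11 h 7 min; less 30 min break → 10 h 37 min
Total worked: 54 h 45 min = 54.75 h.
Threshold 37.5 h → overtime 17 h 15 min, regular 37 h 30 min.

Regular 37.50 hours, overtime 17.25 hours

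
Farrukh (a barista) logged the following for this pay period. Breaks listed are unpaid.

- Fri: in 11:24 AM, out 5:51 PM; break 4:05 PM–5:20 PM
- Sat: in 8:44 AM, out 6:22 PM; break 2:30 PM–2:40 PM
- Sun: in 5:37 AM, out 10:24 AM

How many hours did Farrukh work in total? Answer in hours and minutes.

Fri: 11:24 AM–5:51 PM = 6 h 27 min; less 75 min break → 5 h 12 min
Sat: 8:44 AM–6:22 PM = 9 h 38 min; less 10 min break → 9 h 28 min
Sun: 5:37 AM–10:24 AM = 4 h 47 min
Total: 5 h 12 min + 9 h 28 min + 4 h 47 min = 19 h 27 min.

19 h 27 min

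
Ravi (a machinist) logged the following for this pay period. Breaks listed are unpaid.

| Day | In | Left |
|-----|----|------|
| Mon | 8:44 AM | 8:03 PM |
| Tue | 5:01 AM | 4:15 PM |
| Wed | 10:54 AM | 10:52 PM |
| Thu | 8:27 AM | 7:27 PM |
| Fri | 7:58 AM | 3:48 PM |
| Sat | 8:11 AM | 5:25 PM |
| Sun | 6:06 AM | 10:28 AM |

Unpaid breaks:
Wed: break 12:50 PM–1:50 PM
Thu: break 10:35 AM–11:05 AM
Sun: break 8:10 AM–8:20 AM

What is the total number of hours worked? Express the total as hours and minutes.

Mon: 8:44 AM–8:03 PM = 11 h 19 min
Tue: 5:01 AM–4:15 PM = 11 h 14 min
Wed: 10:54 AM–10:52 PM = 11 h 58 min; less 60 min break → 10 h 58 min
Thu: 8:27 AM–7:27 PM = 11 h 0 min; less 30 min break → 10 h 30 min
Fri: 7:58 AM–3:48 PM = 7 h 50 min
Sat: 8:11 AM–5:25 PM = 9 h 14 min
Sun: 6:06 AM–10:28 AM = 4 h 22 min; less 10 min break → 4 h 12 min
Total: 11 h 19 min + 11 h 14 min + 10 h 58 min + 10 h 30 min + 7 h 50 min + 9 h 14 min + 4 h 12 min = 65 h 17 min.

65 h 17 min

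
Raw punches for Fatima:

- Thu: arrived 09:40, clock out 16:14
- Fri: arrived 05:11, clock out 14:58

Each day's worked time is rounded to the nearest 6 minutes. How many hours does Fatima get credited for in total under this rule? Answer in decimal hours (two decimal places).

16.40 hours

Thu: 09:40–16:14 = 6 h 34 min → rounds to 6 h 36 min
Fri: 05:11–14:58 = 9 h 47 min → rounds to 9 h 48 min
Total credited: 16 h 24 min.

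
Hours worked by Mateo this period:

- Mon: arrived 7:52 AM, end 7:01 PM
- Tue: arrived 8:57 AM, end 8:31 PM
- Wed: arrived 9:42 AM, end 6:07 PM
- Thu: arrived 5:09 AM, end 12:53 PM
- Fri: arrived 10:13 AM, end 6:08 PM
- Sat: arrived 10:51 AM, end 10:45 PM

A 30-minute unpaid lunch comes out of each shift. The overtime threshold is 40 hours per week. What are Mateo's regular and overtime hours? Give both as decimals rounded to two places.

Regular 40.00 hours, overtime 15.68 hours

Mon: 7:52 AM–7:01 PM = 11 h 9 min; less 30 min break → 10 h 39 min
Tue: 8:57 AM–8:31 PM = 11 h 34 min; less 30 min break → 11 h 4 min
Wed: 9:42 AM–6:07 PM = 8 h 25 min; less 30 min break → 7 h 55 min
Thu: 5:09 AM–12:53 PM = 7 h 44 min; less 30 min break → 7 h 14 min
Fri: 10:13 AM–6:08 PM = 7 h 55 min; less 30 min break → 7 h 25 min
Sat: 10:51 AM–10:45 PM = 11 h 54 min; less 30 min break → 11 h 24 min
Total worked: 55 h 41 min = 55.68 h.
Threshold 40 h → overtime 15 h 41 min, regular 40 h 0 min.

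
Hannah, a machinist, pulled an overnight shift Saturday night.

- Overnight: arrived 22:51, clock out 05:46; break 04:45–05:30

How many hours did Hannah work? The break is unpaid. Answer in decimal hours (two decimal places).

6.17 hours

Overnight: 22:51 → midnight = 1 h 9 min; midnight → 05:46 = 5 h 46 min; span 6 h 55 min; less 45 min break → 6 h 10 min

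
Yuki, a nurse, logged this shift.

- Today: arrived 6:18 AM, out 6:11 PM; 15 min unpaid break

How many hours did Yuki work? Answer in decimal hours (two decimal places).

Today: 6:18 AM–6:11 PM = 11 h 53 min; less 15 min break → 11 h 38 min

11.63 hours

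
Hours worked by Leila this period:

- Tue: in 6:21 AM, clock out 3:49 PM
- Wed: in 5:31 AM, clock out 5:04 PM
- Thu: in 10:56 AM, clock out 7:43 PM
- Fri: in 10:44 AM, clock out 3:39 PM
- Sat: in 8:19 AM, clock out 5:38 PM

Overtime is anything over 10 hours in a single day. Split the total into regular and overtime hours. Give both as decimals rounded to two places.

Regular 42.48 hours, overtime 1.55 hours

Tue: 6:21 AM–3:49 PM = 9 h 28 min
Wed: 5:31 AM–5:04 PM = 11 h 33 min
Thu: 10:56 AM–7:43 PM = 8 h 47 min
Fri: 10:44 AM–3:39 PM = 4 h 55 min
Sat: 8:19 AM–5:38 PM = 9 h 19 min
Tue reg 9 h 28 min / OT 0 h 0 min; Wed reg 10 h 0 min / OT 1 h 33 min; Thu reg 8 h 47 min / OT 0 h 0 min; Fri reg 4 h 55 min / OT 0 h 0 min; Sat reg 9 h 19 min / OT 0 h 0 min.
Totals: regular 42 h 29 min, overtime 1 h 33 min.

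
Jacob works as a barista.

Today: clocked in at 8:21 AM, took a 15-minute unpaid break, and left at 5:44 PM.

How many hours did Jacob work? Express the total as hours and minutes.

Today: 8:21 AM–5:44 PM = 9 h 23 min; less 15 min break → 9 h 8 min

9 h 8 min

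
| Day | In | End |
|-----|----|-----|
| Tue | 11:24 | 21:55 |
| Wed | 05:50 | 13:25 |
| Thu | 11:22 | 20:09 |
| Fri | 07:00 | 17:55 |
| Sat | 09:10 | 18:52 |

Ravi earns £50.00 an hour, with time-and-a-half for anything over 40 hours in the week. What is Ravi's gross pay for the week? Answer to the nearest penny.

£2562.50

Tue: 11:24–21:55 = 10 h 31 min
Wed: 05:50–13:25 = 7 h 35 min
Thu: 11:22–20:09 = 8 h 47 min
Fri: 07:00–17:55 = 10 h 55 min
Sat: 09:10–18:52 = 9 h 42 min
Total worked: 47 h 30 min = 2850 min.
Regular 40 h 0 min = 2400 min at £50.00/h; overtime 7 h 30 min = 450 min at £75.00/h.
Pay = (2400 × £50.00 + 450 × £75.00) ÷ 60 = £2562.50.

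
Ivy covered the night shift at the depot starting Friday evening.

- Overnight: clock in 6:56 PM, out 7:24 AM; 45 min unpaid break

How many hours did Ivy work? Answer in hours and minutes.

Overnight: 6:56 PM → midnight = 5 h 4 min; midnight → 7:24 AM = 7 h 24 min; span 12 h 28 min; less 45 min break → 11 h 43 min

11 h 43 min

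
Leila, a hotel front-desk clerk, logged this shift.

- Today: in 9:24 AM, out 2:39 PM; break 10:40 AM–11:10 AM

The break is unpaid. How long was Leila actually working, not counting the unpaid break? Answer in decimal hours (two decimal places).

Today: 9:24 AM–2:39 PM = 5 h 15 min; less 30 min break → 4 h 45 min

4.75 hours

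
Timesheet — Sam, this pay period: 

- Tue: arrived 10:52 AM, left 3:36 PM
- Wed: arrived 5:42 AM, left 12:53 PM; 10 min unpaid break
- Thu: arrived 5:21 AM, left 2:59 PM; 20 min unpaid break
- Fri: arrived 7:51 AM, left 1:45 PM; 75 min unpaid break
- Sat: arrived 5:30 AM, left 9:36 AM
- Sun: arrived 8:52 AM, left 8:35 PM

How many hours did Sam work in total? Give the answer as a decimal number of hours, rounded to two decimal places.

Tue: 10:52 AM–3:36 PM = 4 h 44 min
Wed: 5:42 AM–12:53 PM = 7 h 11 min; less 10 min break → 7 h 1 min
Thu: 5:21 AM–2:59 PM = 9 h 38 min; less 20 min break → 9 h 18 min
Fri: 7:51 AM–1:45 PM = 5 h 54 min; less 75 min break → 4 h 39 min
Sat: 5:30 AM–9:36 AM = 4 h 6 min
Sun: 8:52 AM–8:35 PM = 11 h 43 min
Total: 4 h 44 min + 7 h 1 min + 9 h 18 min + 4 h 39 min + 4 h 6 min + 11 h 43 min = 41 h 31 min.

41.52 hours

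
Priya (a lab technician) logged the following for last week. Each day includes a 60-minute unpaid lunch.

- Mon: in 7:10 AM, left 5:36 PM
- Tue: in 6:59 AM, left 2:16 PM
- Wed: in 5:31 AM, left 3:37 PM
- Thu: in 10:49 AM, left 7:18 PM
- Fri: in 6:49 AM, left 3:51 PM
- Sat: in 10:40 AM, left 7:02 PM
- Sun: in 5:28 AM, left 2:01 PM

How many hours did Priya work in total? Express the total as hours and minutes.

55 h 15 min

Mon: 7:10 AM–5:36 PM = 10 h 26 min; less 60 min break → 9 h 26 min
Tue: 6:59 AM–2:16 PM = 7 h 17 min; less 60 min break → 6 h 17 min
Wed: 5:31 AM–3:37 PM = 10 h 6 min; less 60 min break → 9 h 6 min
Thu: 10:49 AM–7:18 PM = 8 h 29 min; less 60 min break → 7 h 29 min
Fri: 6:49 AM–3:51 PM = 9 h 2 min; less 60 min break → 8 h 2 min
Sat: 10:40 AM–7:02 PM = 8 h 22 min; less 60 min break → 7 h 22 min
Sun: 5:28 AM–2:01 PM = 8 h 33 min; less 60 min break → 7 h 33 min
Total: 9 h 26 min + 6 h 17 min + 9 h 6 min + 7 h 29 min + 8 h 2 min + 7 h 22 min + 7 h 33 min = 55 h 15 min.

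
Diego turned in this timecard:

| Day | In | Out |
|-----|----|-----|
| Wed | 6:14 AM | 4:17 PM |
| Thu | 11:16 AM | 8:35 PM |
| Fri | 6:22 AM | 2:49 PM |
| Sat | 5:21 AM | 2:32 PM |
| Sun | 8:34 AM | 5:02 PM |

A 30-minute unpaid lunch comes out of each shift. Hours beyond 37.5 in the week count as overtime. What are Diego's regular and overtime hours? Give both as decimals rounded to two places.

Wed: 6:14 AM–4:17 PM = 10 h 3 min; less 30 min break → 9 h 33 min
Thu: 11:16 AM–8:35 PM = 9 h 19 min; less 30 min break → 8 h 49 min
Fri: 6:22 AM–2:49 PM = 8 h 27 min; less 30 min break → 7 h 57 min
Sat: 5:21 AM–2:32 PM = 9 h 11 min; less 30 min break → 8 h 41 min
Sun: 8:34 AM–5:02 PM = 8 h 28 min; less 30 min break → 7 h 58 min
Total worked: 42 h 58 min = 42.97 h.
Threshold 37.5 h → overtime 5 h 28 min, regular 37 h 30 min.

Regular 37.50 hours, overtime 5.47 hours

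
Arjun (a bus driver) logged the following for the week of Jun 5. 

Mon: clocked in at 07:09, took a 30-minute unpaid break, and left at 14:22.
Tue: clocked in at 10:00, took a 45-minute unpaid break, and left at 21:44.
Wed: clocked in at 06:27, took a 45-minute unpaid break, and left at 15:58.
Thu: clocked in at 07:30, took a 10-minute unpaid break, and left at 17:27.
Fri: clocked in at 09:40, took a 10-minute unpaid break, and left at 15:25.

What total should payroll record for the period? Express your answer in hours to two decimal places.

41.83 hours

Mon: 07:09–14:22 = 7 h 13 min; less 30 min break → 6 h 43 min
Tue: 10:00–21:44 = 11 h 44 min; less 45 min break → 10 h 59 min
Wed: 06:27–15:58 = 9 h 31 min; less 45 min break → 8 h 46 min
Thu: 07:30–17:27 = 9 h 57 min; less 10 min break → 9 h 47 min
Fri: 09:40–15:25 = 5 h 45 min; less 10 min break → 5 h 35 min
Total: 6 h 43 min + 10 h 59 min + 8 h 46 min + 9 h 47 min + 5 h 35 min = 41 h 50 min.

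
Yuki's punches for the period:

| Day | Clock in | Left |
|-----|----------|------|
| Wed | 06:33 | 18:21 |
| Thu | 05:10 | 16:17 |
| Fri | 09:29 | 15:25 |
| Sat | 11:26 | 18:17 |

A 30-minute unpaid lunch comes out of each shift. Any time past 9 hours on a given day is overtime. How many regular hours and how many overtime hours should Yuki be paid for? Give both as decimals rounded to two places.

Regular 29.78 hours, overtime 3.92 hours

Wed: 06:33–18:21 = 11 h 48 min; less 30 min break → 11 h 18 min
Thu: 05:10–16:17 = 11 h 7 min; less 30 min break → 10 h 37 min
Fri: 09:29–15:25 = 5 h 56 min; less 30 min break → 5 h 26 min
Sat: 11:26–18:17 = 6 h 51 min; less 30 min break → 6 h 21 min
Wed reg 9 h 0 min / OT 2 h 18 min; Thu reg 9 h 0 min / OT 1 h 37 min; Fri reg 5 h 26 min / OT 0 h 0 min; Sat reg 6 h 21 min / OT 0 h 0 min.
Totals: regular 29 h 47 min, overtime 3 h 55 min.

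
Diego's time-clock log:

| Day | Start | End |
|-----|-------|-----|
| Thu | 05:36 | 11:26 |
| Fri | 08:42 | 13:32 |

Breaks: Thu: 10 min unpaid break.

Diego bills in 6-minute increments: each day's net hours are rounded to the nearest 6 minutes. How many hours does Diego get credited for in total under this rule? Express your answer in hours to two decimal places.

10.50 hours

Thu: 05:36–11:26 = 5 h 50 min − 10 min = 5 h 40 min → rounds to 5 h 42 min
Fri: 08:42–13:32 = 4 h 50 min → rounds to 4 h 48 min
Total credited: 10 h 30 min.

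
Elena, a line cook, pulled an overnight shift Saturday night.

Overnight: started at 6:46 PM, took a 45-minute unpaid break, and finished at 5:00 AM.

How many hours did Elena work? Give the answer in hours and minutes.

Overnight: 6:46 PM → midnight = 5 h 14 min; midnight → 5:00 AM = 5 h 0 min; span 10 h 14 min; less 45 min break → 9 h 29 min

9 h 29 min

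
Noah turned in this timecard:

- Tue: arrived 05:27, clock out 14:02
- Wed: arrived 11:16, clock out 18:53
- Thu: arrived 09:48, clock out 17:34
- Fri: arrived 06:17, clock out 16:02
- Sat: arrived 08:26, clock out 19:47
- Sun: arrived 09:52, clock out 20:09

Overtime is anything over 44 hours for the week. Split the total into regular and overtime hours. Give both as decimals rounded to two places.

Tue: 05:27–14:02 = 8 h 35 min
Wed: 11:16–18:53 = 7 h 37 min
Thu: 09:48–17:34 = 7 h 46 min
Fri: 06:17–16:02 = 9 h 45 min
Sat: 08:26–19:47 = 11 h 21 min
Sun: 09:52–20:09 = 10 h 17 min
Total worked: 55 h 21 min = 55.35 h.
Threshold 44 h → overtime 11 h 21 min, regular 44 h 0 min.

Regular 44.00 hours, overtime 11.35 hours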